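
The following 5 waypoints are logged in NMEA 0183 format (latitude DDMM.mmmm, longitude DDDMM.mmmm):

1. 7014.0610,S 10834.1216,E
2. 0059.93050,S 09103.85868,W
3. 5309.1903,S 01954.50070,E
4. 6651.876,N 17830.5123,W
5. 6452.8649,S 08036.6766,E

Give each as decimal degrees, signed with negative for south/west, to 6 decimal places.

Point 1:
  φ: split at 2 digits → 70° and 14.061′; 70 + 14.061/60 = 70.2343500
  hemisphere S, so the sign is −
  Lon: split at 3 digits → 108° and 34.1216′; 108 + 34.1216/60 = 108.5686933
  E ⇒ keep positive
Point 2:
  Latitude: degrees = first 2 digits = 0, minutes = 59.9305; 0 + 59.9305/60 = 0.9988417
  S → negative
  Lon: split at 3 digits → 091° and 3.85868′; 91 + 3.85868/60 = 91.0643113
  W ⇒ negate
Point 3:
  Latitude: degrees = first 2 digits = 53, minutes = 9.1903; 53 + 9.1903/60 = 53.1531717
  S → negative
  Lon: split at 3 digits → 019° and 54.5007′; 19 + 54.5007/60 = 19.9083450
  E ⇒ keep positive
Point 4:
  φ: split at 2 digits → 66° and 51.876′; 66 + 51.876/60 = 66.8646000
  N → positive
  Longitude: split at 3 digits → 178° and 30.5123′; 178 + 30.5123/60 = 178.5085383
  W → negative
Point 5:
  φ: degrees = first 2 digits = 64, minutes = 52.8649; 64 + 52.8649/60 = 64.8810817
  S → negative
  Lon: split at 3 digits → 080° and 36.6766′; 80 + 36.6766/60 = 80.6112767
  E ⇒ keep positive

1. -70.234350, 108.568693
2. -0.998842, -91.064311
3. -53.153172, 19.908345
4. 66.864600, -178.508538
5. -64.881082, 80.611277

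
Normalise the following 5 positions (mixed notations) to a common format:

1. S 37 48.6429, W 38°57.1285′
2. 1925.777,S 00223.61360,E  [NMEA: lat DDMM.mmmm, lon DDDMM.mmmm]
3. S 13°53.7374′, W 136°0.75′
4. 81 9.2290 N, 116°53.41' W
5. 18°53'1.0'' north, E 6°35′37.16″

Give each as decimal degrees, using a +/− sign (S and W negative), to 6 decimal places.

Point 1:
  Lat: 37 + 48.6429/60 = 37.8107150
  S ⇒ negate
  λ: 57.1285′ = 0.952142°; total 38.9521417
  W → negative
Point 2:
  φ: split at 2 digits → 19° and 25.777′; 19 + 25.777/60 = 19.4296167
  S → negative
  λ: degrees = first 3 digits = 2, minutes = 23.6136; 2 + 23.6136/60 = 2.3935600
  E ⇒ keep positive
Point 3:
  φ: 13 + 53.7374/60 = 13.8956233
  hemisphere S, so the sign is −
  Lon: 0.75′ = 0.012500°; total 136.0125000
  W ⇒ negate
Point 4:
  Latitude: 81 + 9.229/60 = 81.1538167
  N ⇒ keep positive
  Longitude: 116 + 53.41/60 = 116.8901667
  W ⇒ negate
Point 5:
  φ: 18° + 53/60 + 1/3600 = 18 + 0.883333 + 0.000278 = 18.8836111
  N → positive
  λ: 35′ + 37.16″ = 35.61933′; 6 + 35.61933/60 = 6.5936556
  E → positive

1. -37.810715, -38.952142
2. -19.429617, 2.393560
3. -13.895623, -136.012500
4. 81.153817, -116.890167
5. 18.883611, 6.593656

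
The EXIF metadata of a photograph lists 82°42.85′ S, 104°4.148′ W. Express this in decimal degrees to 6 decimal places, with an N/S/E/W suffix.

82.714167° S, 104.069133° W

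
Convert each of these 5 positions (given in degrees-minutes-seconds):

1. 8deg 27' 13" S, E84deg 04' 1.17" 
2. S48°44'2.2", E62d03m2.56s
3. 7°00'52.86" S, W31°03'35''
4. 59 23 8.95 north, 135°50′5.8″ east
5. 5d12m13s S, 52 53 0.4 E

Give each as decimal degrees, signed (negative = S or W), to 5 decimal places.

1. -8.45361, 84.06699
2. -48.73394, 62.05071
3. -7.01468, -31.05972
4. 59.38582, 135.83494
5. -5.20361, 52.88344

Point 1:
  Latitude: 8° + 27/60 + 13/3600 = 8 + 0.450000 + 0.003611 = 8.453611
  S ⇒ negate
  Lon: 4′ + 1.17″ = 4.01950′; 84 + 4.01950/60 = 84.066992
  E → positive
Point 2:
  Latitude: 48 + 44/60 + 2.2/3600 = 48.733944
  S → negative
  Lon: 62° + 3/60 + 2.56/3600 = 62 + 0.050000 + 0.000711 = 62.050711
  E → positive
Point 3:
  Latitude: 7° + 0/60 + 52.86/3600 = 7 + 0.000000 + 0.014683 = 7.014683
  hemisphere S, so the sign is −
  Longitude: 31° + 3/60 + 35/3600 = 31 + 0.050000 + 0.009722 = 31.059722
  W → negative
Point 4:
  φ: 59 + 23/60 + 8.95/3600 = 59.385819
  N → positive
  λ: 135° + 50/60 + 5.8/3600 = 135 + 0.833333 + 0.001611 = 135.834944
  E → positive
Point 5:
  φ: 12′ + 13″ = 12.21667′; 5 + 12.21667/60 = 5.203611
  S ⇒ negate
  λ: 53′ + 0.4″ = 53.00667′; 52 + 53.00667/60 = 52.883444
  E ⇒ keep positive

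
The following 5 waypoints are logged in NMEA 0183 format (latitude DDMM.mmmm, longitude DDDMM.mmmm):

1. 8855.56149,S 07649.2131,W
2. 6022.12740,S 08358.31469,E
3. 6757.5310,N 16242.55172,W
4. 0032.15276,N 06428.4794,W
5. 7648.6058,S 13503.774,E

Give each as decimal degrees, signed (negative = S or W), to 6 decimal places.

Point 1:
  Lat: degrees = first 2 digits = 88, minutes = 55.56149; 88 + 55.56149/60 = 88.9260248
  S ⇒ negate
  Lon: split at 3 digits → 076° and 49.2131′; 76 + 49.2131/60 = 76.8202183
  W ⇒ negate
Point 2:
  Lat: degrees = first 2 digits = 60, minutes = 22.1274; 60 + 22.1274/60 = 60.3687900
  hemisphere S, so the sign is −
  λ: degrees = first 3 digits = 83, minutes = 58.31469; 83 + 58.31469/60 = 83.9719115
  E ⇒ keep positive
Point 3:
  Lat: degrees = first 2 digits = 67, minutes = 57.531; 67 + 57.531/60 = 67.9588500
  N ⇒ keep positive
  Lon: degrees = first 3 digits = 162, minutes = 42.55172; 162 + 42.55172/60 = 162.7091953
  hemisphere W, so the sign is −
Point 4:
  Lat: degrees = first 2 digits = 0, minutes = 32.15276; 0 + 32.15276/60 = 0.5358793
  N ⇒ keep positive
  λ: degrees = first 3 digits = 64, minutes = 28.4794; 64 + 28.4794/60 = 64.4746567
  W → negative
Point 5:
  Lat: degrees = first 2 digits = 76, minutes = 48.6058; 76 + 48.6058/60 = 76.8100967
  hemisphere S, so the sign is −
  Longitude: split at 3 digits → 135° and 3.774′; 135 + 3.774/60 = 135.0629000
  E → positive

1. -88.926025, -76.820218
2. -60.368790, 83.971912
3. 67.958850, -162.709195
4. 0.535879, -64.474657
5. -76.810097, 135.062900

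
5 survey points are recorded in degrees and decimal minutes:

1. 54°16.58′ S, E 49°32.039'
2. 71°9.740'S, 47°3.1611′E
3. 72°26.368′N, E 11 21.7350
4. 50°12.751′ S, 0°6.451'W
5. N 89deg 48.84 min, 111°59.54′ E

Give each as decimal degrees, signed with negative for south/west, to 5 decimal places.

1. -54.27633, 49.53398
2. -71.16233, 47.05269
3. 72.43947, 11.36225
4. -50.21252, -0.10752
5. 89.81400, 111.99233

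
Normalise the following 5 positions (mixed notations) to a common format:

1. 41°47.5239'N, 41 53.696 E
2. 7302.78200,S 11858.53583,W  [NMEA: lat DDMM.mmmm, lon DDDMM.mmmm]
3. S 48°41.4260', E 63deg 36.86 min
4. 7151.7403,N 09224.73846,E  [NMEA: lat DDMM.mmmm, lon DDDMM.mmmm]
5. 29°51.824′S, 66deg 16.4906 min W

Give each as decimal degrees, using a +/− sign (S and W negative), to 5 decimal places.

1. 41.79207, 41.89493
2. -73.04637, -118.97560
3. -48.69043, 63.61433
4. 71.86234, 92.41231
5. -29.86373, -66.27484

Point 1:
  Latitude: 47.5239′ = 0.792065°; total 41.792065
  N → positive
  Longitude: 41 + 53.696/60 = 41.894933
  E ⇒ keep positive
Point 2:
  Latitude: split at 2 digits → 73° and 2.782′; 73 + 2.782/60 = 73.046367
  S ⇒ negate
  λ: split at 3 digits → 118° and 58.53583′; 118 + 58.53583/60 = 118.975597
  W ⇒ negate
Point 3:
  Lat: 41.426′ = 0.690433°; total 48.690433
  hemisphere S, so the sign is −
  λ: 63 + 36.86/60 = 63.614333
  E ⇒ keep positive
Point 4:
  φ: degrees = first 2 digits = 71, minutes = 51.7403; 71 + 51.7403/60 = 71.862338
  N → positive
  Longitude: degrees = first 3 digits = 92, minutes = 24.73846; 92 + 24.73846/60 = 92.412308
  E → positive
Point 5:
  Latitude: 51.824′ = 0.863733°; total 29.863733
  hemisphere S, so the sign is −
  λ: 16.4906′ = 0.274843°; total 66.274843
  W ⇒ negate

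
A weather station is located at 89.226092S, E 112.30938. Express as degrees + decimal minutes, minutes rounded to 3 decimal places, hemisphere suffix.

Lat: minutes = (89.226092 − 89) × 60 = 13.56552
Longitude: 112° + 0.309380 × 60 = 112° 18.56280′

89° 13.566′ S, 112° 18.563′ E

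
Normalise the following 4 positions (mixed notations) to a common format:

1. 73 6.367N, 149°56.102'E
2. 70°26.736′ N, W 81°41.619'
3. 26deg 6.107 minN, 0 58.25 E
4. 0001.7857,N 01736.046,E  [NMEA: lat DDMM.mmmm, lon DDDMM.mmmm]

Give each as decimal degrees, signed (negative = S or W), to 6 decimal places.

1. 73.106117, 149.935033
2. 70.445600, -81.693650
3. 26.101783, 0.970833
4. 0.029762, 17.600767

Point 1:
  Lat: 73 + 6.367/60 = 73.1061167
  N → positive
  Longitude: 56.102′ = 0.935033°; total 149.9350333
  E ⇒ keep positive
Point 2:
  Latitude: 26.736′ = 0.445600°; total 70.4456000
  N ⇒ keep positive
  Longitude: 81 + 41.619/60 = 81.6936500
  W ⇒ negate
Point 3:
  φ: 6.107′ = 0.101783°; total 26.1017833
  N → positive
  Longitude: 58.25′ = 0.970833°; total 0.9708333
  E → positive
Point 4:
  Lat: split at 2 digits → 00° and 1.7857′; 0 + 1.7857/60 = 0.0297617
  N ⇒ keep positive
  λ: split at 3 digits → 017° and 36.046′; 17 + 36.046/60 = 17.6007667
  E ⇒ keep positive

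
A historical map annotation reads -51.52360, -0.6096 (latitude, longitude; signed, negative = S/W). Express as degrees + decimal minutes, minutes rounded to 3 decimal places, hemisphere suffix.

Latitude is negative → S; |value| = 51.523600
Latitude: 51° + 0.523600 × 60 = 51° 31.41600′
Longitude is negative → W; |value| = 0.609600
Longitude: 0° + 0.609600 × 60 = 0° 36.57600′

51° 31.416′ S, 0° 36.576′ W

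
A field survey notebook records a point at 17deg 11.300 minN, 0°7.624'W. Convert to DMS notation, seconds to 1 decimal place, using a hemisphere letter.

Latitude: fractional minutes 0.30000 × 60 = 18.000″
λ: fractional minutes 0.62400 × 60 = 37.440″

17°11′18.0″ N, 0°07′37.4″ W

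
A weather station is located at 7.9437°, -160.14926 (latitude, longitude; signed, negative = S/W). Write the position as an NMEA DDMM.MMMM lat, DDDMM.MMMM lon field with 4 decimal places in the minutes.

0756.6220,N / 16008.9556,W

Lat: minutes = (7.943700 − 7) × 60 = 56.622000
Longitude is negative → W; |value| = 160.149260
Lon: minutes = (160.149260 − 160) × 60 = 8.955600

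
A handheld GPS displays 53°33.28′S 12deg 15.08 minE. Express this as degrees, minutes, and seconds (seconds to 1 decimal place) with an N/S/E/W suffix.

53°33′16.8″ S, 12°15′4.8″ E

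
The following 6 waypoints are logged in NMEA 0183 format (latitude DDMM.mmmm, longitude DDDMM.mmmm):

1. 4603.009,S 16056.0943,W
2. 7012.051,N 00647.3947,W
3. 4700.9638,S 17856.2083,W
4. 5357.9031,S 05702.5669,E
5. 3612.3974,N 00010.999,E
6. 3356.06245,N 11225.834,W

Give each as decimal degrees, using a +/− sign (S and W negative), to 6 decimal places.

Point 1:
  φ: split at 2 digits → 46° and 3.009′; 46 + 3.009/60 = 46.0501500
  S ⇒ negate
  Longitude: degrees = first 3 digits = 160, minutes = 56.0943; 160 + 56.0943/60 = 160.9349050
  W → negative
Point 2:
  φ: degrees = first 2 digits = 70, minutes = 12.051; 70 + 12.051/60 = 70.2008500
  N ⇒ keep positive
  Lon: degrees = first 3 digits = 6, minutes = 47.3947; 6 + 47.3947/60 = 6.7899117
  W → negative
Point 3:
  Latitude: degrees = first 2 digits = 47, minutes = 0.9638; 47 + 0.9638/60 = 47.0160633
  S → negative
  λ: split at 3 digits → 178° and 56.2083′; 178 + 56.2083/60 = 178.9368050
  W → negative
Point 4:
  Latitude: split at 2 digits → 53° and 57.9031′; 53 + 57.9031/60 = 53.9650517
  S ⇒ negate
  Lon: split at 3 digits → 057° and 2.5669′; 57 + 2.5669/60 = 57.0427817
  E ⇒ keep positive
Point 5:
  Latitude: degrees = first 2 digits = 36, minutes = 12.3974; 36 + 12.3974/60 = 36.2066233
  N ⇒ keep positive
  λ: degrees = first 3 digits = 0, minutes = 10.999; 0 + 10.999/60 = 0.1833167
  E ⇒ keep positive
Point 6:
  Latitude: degrees = first 2 digits = 33, minutes = 56.06245; 33 + 56.06245/60 = 33.9343742
  N ⇒ keep positive
  λ: degrees = first 3 digits = 112, minutes = 25.834; 112 + 25.834/60 = 112.4305667
  hemisphere W, so the sign is −

1. -46.050150, -160.934905
2. 70.200850, -6.789912
3. -47.016063, -178.936805
4. -53.965052, 57.042782
5. 36.206623, 0.183317
6. 33.934374, -112.430567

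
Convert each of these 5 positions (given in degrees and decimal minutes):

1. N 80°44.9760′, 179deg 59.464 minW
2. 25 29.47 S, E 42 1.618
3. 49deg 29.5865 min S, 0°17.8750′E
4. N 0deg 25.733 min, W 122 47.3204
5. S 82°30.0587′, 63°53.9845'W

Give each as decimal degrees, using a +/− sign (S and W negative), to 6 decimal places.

1. 80.749600, -179.991067
2. -25.491167, 42.026967
3. -49.493108, 0.297917
4. 0.428883, -122.788673
5. -82.500978, -63.899742

Point 1:
  φ: 44.976′ = 0.749600°; total 80.7496000
  N → positive
  Longitude: 59.464′ = 0.991067°; total 179.9910667
  hemisphere W, so the sign is −
Point 2:
  Lat: 29.47′ = 0.491167°; total 25.4911667
  S ⇒ negate
  Lon: 1.618′ = 0.026967°; total 42.0269667
  E ⇒ keep positive
Point 3:
  Lat: 29.5865′ = 0.493108°; total 49.4931083
  hemisphere S, so the sign is −
  λ: 17.875′ = 0.297917°; total 0.2979167
  E ⇒ keep positive
Point 4:
  Lat: 25.733′ = 0.428883°; total 0.4288833
  N ⇒ keep positive
  Longitude: 122 + 47.3204/60 = 122.7886733
  W ⇒ negate
Point 5:
  Latitude: 82 + 30.0587/60 = 82.5009783
  S → negative
  Lon: 63 + 53.9845/60 = 63.8997417
  W ⇒ negate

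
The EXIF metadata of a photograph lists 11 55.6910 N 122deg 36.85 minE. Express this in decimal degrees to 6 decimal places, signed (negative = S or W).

11.928183, 122.614167

φ: 55.691′ = 0.928183°; total 11.9281833
N ⇒ keep positive
Longitude: 36.85′ = 0.614167°; total 122.6141667
E ⇒ keep positive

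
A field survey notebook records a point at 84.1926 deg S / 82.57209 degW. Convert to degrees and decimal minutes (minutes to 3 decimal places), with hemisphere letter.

84° 11.556′ S, 82° 34.325′ W

φ: minutes = (84.192600 − 84) × 60 = 11.55600
Lon: fractional part 0.572090 → 34.32540 minutes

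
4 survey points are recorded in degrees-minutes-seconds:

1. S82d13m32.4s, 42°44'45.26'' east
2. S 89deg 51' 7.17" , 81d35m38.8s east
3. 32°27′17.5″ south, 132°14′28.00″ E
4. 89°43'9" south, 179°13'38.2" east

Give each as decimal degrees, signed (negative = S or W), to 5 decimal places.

1. -82.22567, 42.74591
2. -89.85199, 81.59411
3. -32.45486, 132.24111
4. -89.71917, 179.22728

Point 1:
  φ: 82° + 13/60 + 32.4/3600 = 82 + 0.216667 + 0.009000 = 82.225667
  hemisphere S, so the sign is −
  λ: 42 + 44/60 + 45.26/3600 = 42.745906
  E ⇒ keep positive
Point 2:
  Latitude: 51′ + 7.17″ = 51.11950′; 89 + 51.11950/60 = 89.851992
  hemisphere S, so the sign is −
  Lon: 81 + 35/60 + 38.8/3600 = 81.594111
  E → positive
Point 3:
  Lat: 32 + 27/60 + 17.5/3600 = 32.454861
  S ⇒ negate
  Lon: 14′ + 28″ = 14.46667′; 132 + 14.46667/60 = 132.241111
  E → positive
Point 4:
  Lat: 89° + 43/60 + 9/3600 = 89 + 0.716667 + 0.002500 = 89.719167
  S ⇒ negate
  Longitude: 179° + 13/60 + 38.2/3600 = 179 + 0.216667 + 0.010611 = 179.227278
  E ⇒ keep positive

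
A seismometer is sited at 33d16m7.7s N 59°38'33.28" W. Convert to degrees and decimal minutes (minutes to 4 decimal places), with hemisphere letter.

33° 16.1283′ N, 59° 38.5547′ W

Lat: seconds/60 = 0.12833; minutes = 16 + 0.12833 = 16.128333
Lon: seconds/60 = 0.55467; minutes = 38 + 0.55467 = 38.554667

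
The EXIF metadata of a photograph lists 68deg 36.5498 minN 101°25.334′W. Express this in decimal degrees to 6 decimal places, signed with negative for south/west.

φ: 36.5498′ = 0.609163°; total 68.6091633
N ⇒ keep positive
Lon: 101 + 25.334/60 = 101.4222333
hemisphere W, so the sign is −

68.609163, -101.422233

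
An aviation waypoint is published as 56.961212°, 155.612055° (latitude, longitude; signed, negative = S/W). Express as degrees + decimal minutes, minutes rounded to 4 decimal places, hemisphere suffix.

φ: minutes = (56.961212 − 56) × 60 = 57.672720
λ: minutes = (155.612055 − 155) × 60 = 36.723300

56° 57.6727′ N, 155° 36.7233′ E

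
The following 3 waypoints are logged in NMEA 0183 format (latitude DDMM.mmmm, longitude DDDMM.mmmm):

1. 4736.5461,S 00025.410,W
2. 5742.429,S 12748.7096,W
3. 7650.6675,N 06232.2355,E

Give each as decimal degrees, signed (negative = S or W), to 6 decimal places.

Point 1:
  φ: degrees = first 2 digits = 47, minutes = 36.5461; 47 + 36.5461/60 = 47.6091017
  S ⇒ negate
  λ: degrees = first 3 digits = 0, minutes = 25.41; 0 + 25.41/60 = 0.4235000
  W ⇒ negate
Point 2:
  Latitude: degrees = first 2 digits = 57, minutes = 42.429; 57 + 42.429/60 = 57.7071500
  S → negative
  λ: degrees = first 3 digits = 127, minutes = 48.7096; 127 + 48.7096/60 = 127.8118267
  W ⇒ negate
Point 3:
  Latitude: degrees = first 2 digits = 76, minutes = 50.6675; 76 + 50.6675/60 = 76.8444583
  N → positive
  λ: degrees = first 3 digits = 62, minutes = 32.2355; 62 + 32.2355/60 = 62.5372583
  E ⇒ keep positive

1. -47.609102, -0.423500
2. -57.707150, -127.811827
3. 76.844458, 62.537258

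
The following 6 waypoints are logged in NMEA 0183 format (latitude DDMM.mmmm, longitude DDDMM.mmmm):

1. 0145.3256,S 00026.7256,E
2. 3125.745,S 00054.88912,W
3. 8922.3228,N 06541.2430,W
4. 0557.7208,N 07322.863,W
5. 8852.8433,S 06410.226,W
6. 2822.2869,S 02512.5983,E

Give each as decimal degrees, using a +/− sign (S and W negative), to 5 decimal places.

1. -1.75543, 0.44543
2. -31.42908, -0.91482
3. 89.37205, -65.68738
4. 5.96201, -73.38105
5. -88.88072, -64.17043
6. -28.37145, 25.20997

Point 1:
  Latitude: split at 2 digits → 01° and 45.3256′; 1 + 45.3256/60 = 1.755427
  S → negative
  Lon: split at 3 digits → 000° and 26.7256′; 0 + 26.7256/60 = 0.445427
  E → positive
Point 2:
  φ: split at 2 digits → 31° and 25.745′; 31 + 25.745/60 = 31.429083
  S ⇒ negate
  Lon: degrees = first 3 digits = 0, minutes = 54.88912; 0 + 54.88912/60 = 0.914819
  hemisphere W, so the sign is −
Point 3:
  Lat: split at 2 digits → 89° and 22.3228′; 89 + 22.3228/60 = 89.372047
  N → positive
  Lon: split at 3 digits → 065° and 41.243′; 65 + 41.243/60 = 65.687383
  W → negative
Point 4:
  φ: split at 2 digits → 05° and 57.7208′; 5 + 57.7208/60 = 5.962013
  N ⇒ keep positive
  λ: degrees = first 3 digits = 73, minutes = 22.863; 73 + 22.863/60 = 73.381050
  W → negative
Point 5:
  φ: split at 2 digits → 88° and 52.8433′; 88 + 52.8433/60 = 88.880722
  S ⇒ negate
  Lon: degrees = first 3 digits = 64, minutes = 10.226; 64 + 10.226/60 = 64.170433
  W ⇒ negate
Point 6:
  φ: split at 2 digits → 28° and 22.2869′; 28 + 22.2869/60 = 28.371448
  hemisphere S, so the sign is −
  Lon: degrees = first 3 digits = 25, minutes = 12.5983; 25 + 12.5983/60 = 25.209972
  E ⇒ keep positive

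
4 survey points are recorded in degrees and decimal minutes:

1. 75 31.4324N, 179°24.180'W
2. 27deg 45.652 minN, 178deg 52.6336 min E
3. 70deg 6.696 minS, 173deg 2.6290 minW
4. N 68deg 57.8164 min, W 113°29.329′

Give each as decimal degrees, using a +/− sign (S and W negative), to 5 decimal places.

1. 75.52387, -179.40300
2. 27.76087, 178.87723
3. -70.11160, -173.04382
4. 68.96361, -113.48882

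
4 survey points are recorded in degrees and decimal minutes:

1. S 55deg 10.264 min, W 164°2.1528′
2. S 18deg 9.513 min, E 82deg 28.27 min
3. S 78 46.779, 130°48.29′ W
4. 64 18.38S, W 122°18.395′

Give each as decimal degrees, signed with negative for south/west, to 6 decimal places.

1. -55.171067, -164.035880
2. -18.158550, 82.471167
3. -78.779650, -130.804833
4. -64.306333, -122.306583

Point 1:
  φ: 55 + 10.264/60 = 55.1710667
  hemisphere S, so the sign is −
  λ: 2.1528′ = 0.035880°; total 164.0358800
  W → negative
Point 2:
  φ: 18 + 9.513/60 = 18.1585500
  S ⇒ negate
  Lon: 82 + 28.27/60 = 82.4711667
  E ⇒ keep positive
Point 3:
  Latitude: 46.779′ = 0.779650°; total 78.7796500
  hemisphere S, so the sign is −
  λ: 48.29′ = 0.804833°; total 130.8048333
  W → negative
Point 4:
  φ: 64 + 18.38/60 = 64.3063333
  hemisphere S, so the sign is −
  Lon: 18.395′ = 0.306583°; total 122.3065833
  W → negative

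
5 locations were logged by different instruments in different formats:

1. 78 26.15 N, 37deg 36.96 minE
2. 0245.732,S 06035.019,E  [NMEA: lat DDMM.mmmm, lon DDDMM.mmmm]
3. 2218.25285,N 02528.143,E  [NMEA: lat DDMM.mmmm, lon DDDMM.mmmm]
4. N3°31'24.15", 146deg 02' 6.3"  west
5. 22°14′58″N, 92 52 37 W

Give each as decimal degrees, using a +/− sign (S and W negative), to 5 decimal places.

Point 1:
  Latitude: 26.15′ = 0.435833°; total 78.435833
  N → positive
  Lon: 37 + 36.96/60 = 37.616000
  E → positive
Point 2:
  Lat: degrees = first 2 digits = 2, minutes = 45.732; 2 + 45.732/60 = 2.762200
  S ⇒ negate
  Lon: degrees = first 3 digits = 60, minutes = 35.019; 60 + 35.019/60 = 60.583650
  E → positive
Point 3:
  Lat: degrees = first 2 digits = 22, minutes = 18.25285; 22 + 18.25285/60 = 22.304214
  N → positive
  Longitude: split at 3 digits → 025° and 28.143′; 25 + 28.143/60 = 25.469050
  E → positive
Point 4:
  φ: 3 + 31/60 + 24.15/3600 = 3.523375
  N ⇒ keep positive
  λ: 146° + 2/60 + 6.3/3600 = 146 + 0.033333 + 0.001750 = 146.035083
  hemisphere W, so the sign is −
Point 5:
  φ: 22 + 14/60 + 58/3600 = 22.249444
  N → positive
  Longitude: 92 + 52/60 + 37/3600 = 92.876944
  hemisphere W, so the sign is −

1. 78.43583, 37.61600
2. -2.76220, 60.58365
3. 22.30421, 25.46905
4. 3.52338, -146.03508
5. 22.24944, -92.87694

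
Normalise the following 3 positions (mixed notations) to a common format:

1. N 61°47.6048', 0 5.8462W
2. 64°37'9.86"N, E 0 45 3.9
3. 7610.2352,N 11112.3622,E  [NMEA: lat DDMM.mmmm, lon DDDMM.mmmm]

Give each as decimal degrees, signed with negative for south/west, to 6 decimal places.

Point 1:
  Lat: 61 + 47.6048/60 = 61.7934133
  N → positive
  Longitude: 5.8462′ = 0.097437°; total 0.0974367
  hemisphere W, so the sign is −
Point 2:
  φ: 64° + 37/60 + 9.86/3600 = 64 + 0.616667 + 0.002739 = 64.6194056
  N ⇒ keep positive
  Longitude: 0° + 45/60 + 3.9/3600 = 0 + 0.750000 + 0.001083 = 0.7510833
  E → positive
Point 3:
  φ: degrees = first 2 digits = 76, minutes = 10.2352; 76 + 10.2352/60 = 76.1705867
  N ⇒ keep positive
  Lon: split at 3 digits → 111° and 12.3622′; 111 + 12.3622/60 = 111.2060367
  E → positive

1. 61.793413, -0.097437
2. 64.619406, 0.751083
3. 76.170587, 111.206037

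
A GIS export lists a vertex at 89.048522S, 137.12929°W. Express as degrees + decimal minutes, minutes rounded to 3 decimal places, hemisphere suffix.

φ: minutes = (89.048522 − 89) × 60 = 2.91132
λ: minutes = (137.129290 − 137) × 60 = 7.75740

89° 2.911′ S, 137° 7.757′ W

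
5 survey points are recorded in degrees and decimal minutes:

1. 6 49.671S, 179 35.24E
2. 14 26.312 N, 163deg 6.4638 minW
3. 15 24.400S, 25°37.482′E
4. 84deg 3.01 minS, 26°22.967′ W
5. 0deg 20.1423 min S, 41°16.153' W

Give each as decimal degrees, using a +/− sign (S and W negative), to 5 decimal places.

Point 1:
  Lat: 49.671′ = 0.827850°; total 6.827850
  hemisphere S, so the sign is −
  Longitude: 35.24′ = 0.587333°; total 179.587333
  E ⇒ keep positive
Point 2:
  Lat: 14 + 26.312/60 = 14.438533
  N ⇒ keep positive
  Lon: 6.4638′ = 0.107730°; total 163.107730
  W → negative
Point 3:
  φ: 15 + 24.4/60 = 15.406667
  S → negative
  λ: 37.482′ = 0.624700°; total 25.624700
  E → positive
Point 4:
  Latitude: 84 + 3.01/60 = 84.050167
  S ⇒ negate
  Lon: 22.967′ = 0.382783°; total 26.382783
  hemisphere W, so the sign is −
Point 5:
  φ: 20.1423′ = 0.335705°; total 0.335705
  hemisphere S, so the sign is −
  Longitude: 16.153′ = 0.269217°; total 41.269217
  W ⇒ negate

1. -6.82785, 179.58733
2. 14.43853, -163.10773
3. -15.40667, 25.62470
4. -84.05017, -26.38278
5. -0.33571, -41.26922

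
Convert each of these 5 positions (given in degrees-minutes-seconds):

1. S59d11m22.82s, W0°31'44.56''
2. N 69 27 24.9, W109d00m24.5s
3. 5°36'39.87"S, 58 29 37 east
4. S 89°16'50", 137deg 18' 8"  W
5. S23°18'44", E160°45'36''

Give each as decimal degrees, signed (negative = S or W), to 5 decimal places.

Point 1:
  Lat: 59° + 11/60 + 22.82/3600 = 59 + 0.183333 + 0.006339 = 59.189672
  S ⇒ negate
  Lon: 31′ + 44.56″ = 31.74267′; 0 + 31.74267/60 = 0.529044
  W ⇒ negate
Point 2:
  Latitude: 27′ + 24.9″ = 27.41500′; 69 + 27.41500/60 = 69.456917
  N ⇒ keep positive
  Longitude: 109° + 0/60 + 24.5/3600 = 109 + 0.000000 + 0.006806 = 109.006806
  hemisphere W, so the sign is −
Point 3:
  Latitude: 5 + 36/60 + 39.87/3600 = 5.611075
  hemisphere S, so the sign is −
  λ: 58° + 29/60 + 37/3600 = 58 + 0.483333 + 0.010278 = 58.493611
  E → positive
Point 4:
  φ: 16′ + 50″ = 16.83333′; 89 + 16.83333/60 = 89.280556
  S → negative
  Lon: 137° + 18/60 + 8/3600 = 137 + 0.300000 + 0.002222 = 137.302222
  W ⇒ negate
Point 5:
  Latitude: 23 + 18/60 + 44/3600 = 23.312222
  hemisphere S, so the sign is −
  λ: 160 + 45/60 + 36/3600 = 160.760000
  E → positive

1. -59.18967, -0.52904
2. 69.45692, -109.00681
3. -5.61108, 58.49361
4. -89.28056, -137.30222
5. -23.31222, 160.76000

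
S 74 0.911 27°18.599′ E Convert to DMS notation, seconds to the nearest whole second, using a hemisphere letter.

74°00′55″ S, 27°18′36″ E

Lat: 0.91100′ → 0′ and 0.91100 × 60 = 54.66″
Lon: fractional minutes 0.59900 × 60 = 35.94″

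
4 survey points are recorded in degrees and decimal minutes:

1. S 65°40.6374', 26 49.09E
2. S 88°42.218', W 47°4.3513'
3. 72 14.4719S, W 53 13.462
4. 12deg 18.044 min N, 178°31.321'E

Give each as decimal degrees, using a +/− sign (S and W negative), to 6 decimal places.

1. -65.677290, 26.818167
2. -88.703633, -47.072522
3. -72.241198, -53.224367
4. 12.300733, 178.522017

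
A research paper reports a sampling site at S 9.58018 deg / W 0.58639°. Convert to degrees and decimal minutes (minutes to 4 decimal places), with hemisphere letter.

9° 34.8108′ S, 0° 35.1834′ W

φ: minutes = (9.580180 − 9) × 60 = 34.810800
Longitude: minutes = (0.586390 − 0) × 60 = 35.183400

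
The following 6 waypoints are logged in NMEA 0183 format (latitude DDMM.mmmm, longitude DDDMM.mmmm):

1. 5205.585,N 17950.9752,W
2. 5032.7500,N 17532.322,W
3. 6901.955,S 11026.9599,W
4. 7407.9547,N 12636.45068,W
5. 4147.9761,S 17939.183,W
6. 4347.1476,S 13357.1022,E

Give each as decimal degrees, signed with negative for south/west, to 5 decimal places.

Point 1:
  Lat: degrees = first 2 digits = 52, minutes = 5.585; 52 + 5.585/60 = 52.093083
  N ⇒ keep positive
  Lon: degrees = first 3 digits = 179, minutes = 50.9752; 179 + 50.9752/60 = 179.849587
  hemisphere W, so the sign is −
Point 2:
  φ: degrees = first 2 digits = 50, minutes = 32.75; 50 + 32.75/60 = 50.545833
  N ⇒ keep positive
  λ: split at 3 digits → 175° and 32.322′; 175 + 32.322/60 = 175.538700
  W → negative
Point 3:
  Lat: split at 2 digits → 69° and 1.955′; 69 + 1.955/60 = 69.032583
  S → negative
  λ: split at 3 digits → 110° and 26.9599′; 110 + 26.9599/60 = 110.449332
  W → negative
Point 4:
  φ: degrees = first 2 digits = 74, minutes = 7.9547; 74 + 7.9547/60 = 74.132578
  N ⇒ keep positive
  Longitude: degrees = first 3 digits = 126, minutes = 36.45068; 126 + 36.45068/60 = 126.607511
  hemisphere W, so the sign is −
Point 5:
  Lat: degrees = first 2 digits = 41, minutes = 47.9761; 41 + 47.9761/60 = 41.799602
  hemisphere S, so the sign is −
  Longitude: degrees = first 3 digits = 179, minutes = 39.183; 179 + 39.183/60 = 179.653050
  W ⇒ negate
Point 6:
  Lat: degrees = first 2 digits = 43, minutes = 47.1476; 43 + 47.1476/60 = 43.785793
  S → negative
  Longitude: split at 3 digits → 133° and 57.1022′; 133 + 57.1022/60 = 133.951703
  E → positive

1. 52.09308, -179.84959
2. 50.54583, -175.53870
3. -69.03258, -110.44933
4. 74.13258, -126.60751
5. -41.79960, -179.65305
6. -43.78579, 133.95170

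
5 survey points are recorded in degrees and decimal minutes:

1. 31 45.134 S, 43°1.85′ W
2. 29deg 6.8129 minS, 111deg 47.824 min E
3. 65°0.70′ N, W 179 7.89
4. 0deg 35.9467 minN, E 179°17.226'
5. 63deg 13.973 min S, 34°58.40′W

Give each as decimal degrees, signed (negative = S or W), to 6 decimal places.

Point 1:
  Latitude: 45.134′ = 0.752233°; total 31.7522333
  S → negative
  λ: 1.85′ = 0.030833°; total 43.0308333
  W → negative
Point 2:
  Latitude: 6.8129′ = 0.113548°; total 29.1135483
  S → negative
  λ: 111 + 47.824/60 = 111.7970667
  E → positive
Point 3:
  φ: 0.7′ = 0.011667°; total 65.0116667
  N → positive
  λ: 7.89′ = 0.131500°; total 179.1315000
  hemisphere W, so the sign is −
Point 4:
  Latitude: 0 + 35.9467/60 = 0.5991117
  N ⇒ keep positive
  Longitude: 17.226′ = 0.287100°; total 179.2871000
  E ⇒ keep positive
Point 5:
  Lat: 63 + 13.973/60 = 63.2328833
  S ⇒ negate
  λ: 58.4′ = 0.973333°; total 34.9733333
  W → negative

1. -31.752233, -43.030833
2. -29.113548, 111.797067
3. 65.011667, -179.131500
4. 0.599112, 179.287100
5. -63.232883, -34.973333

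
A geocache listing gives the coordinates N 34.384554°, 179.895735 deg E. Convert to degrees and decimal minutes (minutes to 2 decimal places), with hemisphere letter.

Lat: 34° + 0.384554 × 60 = 34° 23.0732′
Longitude: 179° + 0.895735 × 60 = 179° 53.7441′

34° 23.07′ N, 179° 53.74′ E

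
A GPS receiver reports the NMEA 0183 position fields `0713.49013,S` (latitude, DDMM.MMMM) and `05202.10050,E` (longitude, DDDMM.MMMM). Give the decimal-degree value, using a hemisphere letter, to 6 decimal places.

Latitude: split at 2 digits → 07° and 13.49013′; 7 + 13.49013/60 = 7.2248355
Longitude: split at 3 digits → 052° and 2.1005′; 52 + 2.1005/60 = 52.0350083

7.224836° S, 52.035008° E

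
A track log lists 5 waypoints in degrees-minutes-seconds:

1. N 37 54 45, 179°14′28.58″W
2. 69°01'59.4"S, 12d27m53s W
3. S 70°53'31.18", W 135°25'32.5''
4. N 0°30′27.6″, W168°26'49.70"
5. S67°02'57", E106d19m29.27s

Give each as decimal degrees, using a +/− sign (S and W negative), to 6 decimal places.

1. 37.912500, -179.241272
2. -69.033167, -12.464722
3. -70.891994, -135.425694
4. 0.507667, -168.447139
5. -67.049167, 106.324797

Point 1:
  Lat: 37° + 54/60 + 45/3600 = 37 + 0.900000 + 0.012500 = 37.9125000
  N ⇒ keep positive
  Lon: 179 + 14/60 + 28.58/3600 = 179.2412722
  W → negative
Point 2:
  Latitude: 1′ + 59.4″ = 1.99000′; 69 + 1.99000/60 = 69.0331667
  S → negative
  λ: 12 + 27/60 + 53/3600 = 12.4647222
  hemisphere W, so the sign is −
Point 3:
  Latitude: 70 + 53/60 + 31.18/3600 = 70.8919944
  hemisphere S, so the sign is −
  Longitude: 135 + 25/60 + 32.5/3600 = 135.4256944
  W ⇒ negate
Point 4:
  Lat: 30′ + 27.6″ = 30.46000′; 0 + 30.46000/60 = 0.5076667
  N ⇒ keep positive
  Lon: 168 + 26/60 + 49.7/3600 = 168.4471389
  hemisphere W, so the sign is −
Point 5:
  φ: 67 + 2/60 + 57/3600 = 67.0491667
  S ⇒ negate
  Longitude: 106° + 19/60 + 29.27/3600 = 106 + 0.316667 + 0.008131 = 106.3247972
  E ⇒ keep positive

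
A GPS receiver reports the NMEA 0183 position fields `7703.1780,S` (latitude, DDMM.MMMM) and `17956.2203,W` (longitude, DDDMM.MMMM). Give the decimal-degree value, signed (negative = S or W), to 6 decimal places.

-77.052967, -179.937005

Latitude: split at 2 digits → 77° and 3.178′; 77 + 3.178/60 = 77.0529667
hemisphere S, so the sign is −
λ: split at 3 digits → 179° and 56.2203′; 179 + 56.2203/60 = 179.9370050
W → negative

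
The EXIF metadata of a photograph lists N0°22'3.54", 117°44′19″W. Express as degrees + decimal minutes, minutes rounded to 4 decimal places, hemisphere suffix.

0° 22.0590′ N, 117° 44.3167′ W

Latitude: seconds/60 = 0.05900; minutes = 22 + 0.05900 = 22.059000
Lon: 44 + 19/60 = 44.316667′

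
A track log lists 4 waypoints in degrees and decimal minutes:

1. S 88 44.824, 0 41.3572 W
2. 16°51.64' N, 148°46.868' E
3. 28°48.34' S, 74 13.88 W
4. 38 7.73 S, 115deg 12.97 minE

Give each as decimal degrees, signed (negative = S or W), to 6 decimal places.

1. -88.747067, -0.689287
2. 16.860667, 148.781133
3. -28.805667, -74.231333
4. -38.128833, 115.216167

Point 1:
  Lat: 44.824′ = 0.747067°; total 88.7470667
  S → negative
  λ: 0 + 41.3572/60 = 0.6892867
  W ⇒ negate
Point 2:
  Latitude: 16 + 51.64/60 = 16.8606667
  N ⇒ keep positive
  λ: 46.868′ = 0.781133°; total 148.7811333
  E → positive
Point 3:
  Lat: 48.34′ = 0.805667°; total 28.8056667
  S ⇒ negate
  λ: 74 + 13.88/60 = 74.2313333
  W → negative
Point 4:
  Lat: 38 + 7.73/60 = 38.1288333
  S → negative
  Longitude: 115 + 12.97/60 = 115.2161667
  E → positive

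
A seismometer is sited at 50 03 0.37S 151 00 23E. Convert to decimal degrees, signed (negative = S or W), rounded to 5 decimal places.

φ: 50° + 3/60 + 0.37/3600 = 50 + 0.050000 + 0.000103 = 50.050103
hemisphere S, so the sign is −
Longitude: 0′ + 23″ = 0.38333′; 151 + 0.38333/60 = 151.006389
E → positive

-50.05010, 151.00639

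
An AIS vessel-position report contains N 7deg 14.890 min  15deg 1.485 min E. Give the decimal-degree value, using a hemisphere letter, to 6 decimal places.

7.248167° N, 15.024750° E

Latitude: 7 + 14.89/60 = 7.2481667
Lon: 1.485′ = 0.024750°; total 15.0247500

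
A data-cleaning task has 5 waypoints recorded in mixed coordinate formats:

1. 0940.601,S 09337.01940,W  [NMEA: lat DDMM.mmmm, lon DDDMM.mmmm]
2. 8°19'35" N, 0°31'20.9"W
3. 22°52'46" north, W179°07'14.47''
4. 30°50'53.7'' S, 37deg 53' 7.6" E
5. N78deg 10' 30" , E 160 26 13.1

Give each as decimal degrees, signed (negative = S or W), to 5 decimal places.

Point 1:
  Latitude: split at 2 digits → 09° and 40.601′; 9 + 40.601/60 = 9.676683
  hemisphere S, so the sign is −
  Lon: degrees = first 3 digits = 93, minutes = 37.0194; 93 + 37.0194/60 = 93.616990
  W ⇒ negate
Point 2:
  φ: 8° + 19/60 + 35/3600 = 8 + 0.316667 + 0.009722 = 8.326389
  N ⇒ keep positive
  Longitude: 0° + 31/60 + 20.9/3600 = 0 + 0.516667 + 0.005806 = 0.522472
  W → negative
Point 3:
  Lat: 22° + 52/60 + 46/3600 = 22 + 0.866667 + 0.012778 = 22.879444
  N ⇒ keep positive
  Longitude: 179° + 7/60 + 14.47/3600 = 179 + 0.116667 + 0.004019 = 179.120686
  W ⇒ negate
Point 4:
  Lat: 30 + 50/60 + 53.7/3600 = 30.848250
  S ⇒ negate
  Longitude: 37 + 53/60 + 7.6/3600 = 37.885444
  E ⇒ keep positive
Point 5:
  φ: 78 + 10/60 + 30/3600 = 78.175000
  N → positive
  Longitude: 160 + 26/60 + 13.1/3600 = 160.436972
  E → positive

1. -9.67668, -93.61699
2. 8.32639, -0.52247
3. 22.87944, -179.12069
4. -30.84825, 37.88544
5. 78.17500, 160.43697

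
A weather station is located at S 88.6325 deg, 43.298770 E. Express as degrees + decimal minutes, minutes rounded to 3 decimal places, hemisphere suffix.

88° 37.950′ S, 43° 17.926′ E

φ: 88° + 0.632500 × 60 = 88° 37.95000′
λ: fractional part 0.298770 → 17.92620 minutes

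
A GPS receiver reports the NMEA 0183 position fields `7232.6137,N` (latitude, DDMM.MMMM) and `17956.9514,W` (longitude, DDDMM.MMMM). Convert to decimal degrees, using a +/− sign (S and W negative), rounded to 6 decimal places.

72.543562, -179.949190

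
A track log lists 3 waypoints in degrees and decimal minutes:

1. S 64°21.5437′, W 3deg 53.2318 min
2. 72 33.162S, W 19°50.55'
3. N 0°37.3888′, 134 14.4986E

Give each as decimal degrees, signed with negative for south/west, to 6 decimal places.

Point 1:
  φ: 64 + 21.5437/60 = 64.3590617
  S → negative
  Longitude: 3 + 53.2318/60 = 3.8871967
  hemisphere W, so the sign is −
Point 2:
  φ: 33.162′ = 0.552700°; total 72.5527000
  hemisphere S, so the sign is −
  λ: 19 + 50.55/60 = 19.8425000
  hemisphere W, so the sign is −
Point 3:
  φ: 37.3888′ = 0.623147°; total 0.6231467
  N ⇒ keep positive
  Longitude: 14.4986′ = 0.241643°; total 134.2416433
  E ⇒ keep positive

1. -64.359062, -3.887197
2. -72.552700, -19.842500
3. 0.623147, 134.241643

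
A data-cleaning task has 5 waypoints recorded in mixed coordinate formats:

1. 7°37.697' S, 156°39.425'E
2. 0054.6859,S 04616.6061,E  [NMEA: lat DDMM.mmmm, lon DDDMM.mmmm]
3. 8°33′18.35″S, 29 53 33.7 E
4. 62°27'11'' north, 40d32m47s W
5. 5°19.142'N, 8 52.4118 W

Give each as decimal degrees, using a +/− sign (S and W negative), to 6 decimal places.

1. -7.628283, 156.657083
2. -0.911432, 46.276768
3. -8.555097, 29.892694
4. 62.453056, -40.546389
5. 5.319033, -8.873530

Point 1:
  Latitude: 7 + 37.697/60 = 7.6282833
  S ⇒ negate
  Lon: 156 + 39.425/60 = 156.6570833
  E → positive
Point 2:
  Latitude: degrees = first 2 digits = 0, minutes = 54.6859; 0 + 54.6859/60 = 0.9114317
  S ⇒ negate
  λ: split at 3 digits → 046° and 16.6061′; 46 + 16.6061/60 = 46.2767683
  E → positive
Point 3:
  Lat: 8° + 33/60 + 18.35/3600 = 8 + 0.550000 + 0.005097 = 8.5550972
  hemisphere S, so the sign is −
  λ: 29° + 53/60 + 33.7/3600 = 29 + 0.883333 + 0.009361 = 29.8926944
  E ⇒ keep positive
Point 4:
  Latitude: 27′ + 11″ = 27.18333′; 62 + 27.18333/60 = 62.4530556
  N → positive
  λ: 32′ + 47″ = 32.78333′; 40 + 32.78333/60 = 40.5463889
  W ⇒ negate
Point 5:
  Latitude: 19.142′ = 0.319033°; total 5.3190333
  N → positive
  λ: 8 + 52.4118/60 = 8.8735300
  hemisphere W, so the sign is −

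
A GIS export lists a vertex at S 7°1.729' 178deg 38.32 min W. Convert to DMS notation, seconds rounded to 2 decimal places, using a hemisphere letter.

Latitude: fractional minutes 0.72900 × 60 = 43.7400″
Longitude: 38.32000′ → 38′ and 0.32000 × 60 = 19.2000″

7°01′43.74″ S, 178°38′19.20″ W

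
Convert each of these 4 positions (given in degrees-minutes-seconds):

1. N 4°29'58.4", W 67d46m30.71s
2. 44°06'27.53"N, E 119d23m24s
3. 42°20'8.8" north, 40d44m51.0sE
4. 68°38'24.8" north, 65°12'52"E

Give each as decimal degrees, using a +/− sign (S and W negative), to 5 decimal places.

1. 4.49956, -67.77520
2. 44.10765, 119.39000
3. 42.33578, 40.74750
4. 68.64022, 65.21444

Point 1:
  Latitude: 4° + 29/60 + 58.4/3600 = 4 + 0.483333 + 0.016222 = 4.499556
  N → positive
  Lon: 67° + 46/60 + 30.71/3600 = 67 + 0.766667 + 0.008531 = 67.775197
  hemisphere W, so the sign is −
Point 2:
  φ: 6′ + 27.53″ = 6.45883′; 44 + 6.45883/60 = 44.107647
  N ⇒ keep positive
  Longitude: 119° + 23/60 + 24/3600 = 119 + 0.383333 + 0.006667 = 119.390000
  E ⇒ keep positive
Point 3:
  Latitude: 20′ + 8.8″ = 20.14667′; 42 + 20.14667/60 = 42.335778
  N → positive
  Longitude: 44′ + 51″ = 44.85000′; 40 + 44.85000/60 = 40.747500
  E ⇒ keep positive
Point 4:
  φ: 38′ + 24.8″ = 38.41333′; 68 + 38.41333/60 = 68.640222
  N ⇒ keep positive
  Longitude: 65° + 12/60 + 52/3600 = 65 + 0.200000 + 0.014444 = 65.214444
  E → positive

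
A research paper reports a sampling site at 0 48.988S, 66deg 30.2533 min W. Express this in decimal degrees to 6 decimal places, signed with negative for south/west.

-0.816467, -66.504222

Lat: 48.988′ = 0.816467°; total 0.8164667
S ⇒ negate
λ: 66 + 30.2533/60 = 66.5042217
W ⇒ negate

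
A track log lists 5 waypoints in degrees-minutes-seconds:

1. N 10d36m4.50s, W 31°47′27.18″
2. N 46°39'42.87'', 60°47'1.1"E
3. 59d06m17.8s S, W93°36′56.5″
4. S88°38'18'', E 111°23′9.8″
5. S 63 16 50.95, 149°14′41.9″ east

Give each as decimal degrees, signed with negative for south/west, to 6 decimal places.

1. 10.601250, -31.790883
2. 46.661908, 60.783639
3. -59.104944, -93.615694
4. -88.638333, 111.386056
5. -63.280819, 149.244972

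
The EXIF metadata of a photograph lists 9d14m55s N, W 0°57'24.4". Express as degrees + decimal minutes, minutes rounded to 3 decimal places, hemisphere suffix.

φ: 14 + 55/60 = 14.91667′
Lon: seconds/60 = 0.40667; minutes = 57 + 0.40667 = 57.40667

9° 14.917′ N, 0° 57.407′ W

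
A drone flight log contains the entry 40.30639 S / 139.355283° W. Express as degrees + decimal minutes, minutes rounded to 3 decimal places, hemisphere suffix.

Latitude: minutes = (40.306390 − 40) × 60 = 18.38340
Longitude: fractional part 0.355283 → 21.31698 minutes

40° 18.383′ S, 139° 21.317′ W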